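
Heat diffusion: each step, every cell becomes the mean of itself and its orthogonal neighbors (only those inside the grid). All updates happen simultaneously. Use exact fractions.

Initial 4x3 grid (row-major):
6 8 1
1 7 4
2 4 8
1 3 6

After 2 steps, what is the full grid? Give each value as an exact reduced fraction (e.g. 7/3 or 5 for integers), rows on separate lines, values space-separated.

After step 1:
  5 11/2 13/3
  4 24/5 5
  2 24/5 11/2
  2 7/2 17/3
After step 2:
  29/6 589/120 89/18
  79/20 241/50 589/120
  16/5 103/25 629/120
  5/2 479/120 44/9

Answer: 29/6 589/120 89/18
79/20 241/50 589/120
16/5 103/25 629/120
5/2 479/120 44/9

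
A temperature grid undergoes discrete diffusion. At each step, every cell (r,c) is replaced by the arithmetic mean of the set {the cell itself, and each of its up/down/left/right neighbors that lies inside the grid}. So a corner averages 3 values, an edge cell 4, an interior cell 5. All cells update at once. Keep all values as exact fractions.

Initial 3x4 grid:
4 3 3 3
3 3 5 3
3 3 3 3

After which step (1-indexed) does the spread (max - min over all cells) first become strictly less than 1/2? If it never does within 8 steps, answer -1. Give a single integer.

Step 1: max=7/2, min=3, spread=1/2
Step 2: max=173/50, min=37/12, spread=113/300
  -> spread < 1/2 first at step 2
Step 3: max=8071/2400, min=2293/720, spread=1283/7200
Step 4: max=17969/5400, min=46079/14400, spread=1103/8640
Step 5: max=7169929/2160000, min=8384663/2592000, spread=1096259/12960000
Step 6: max=257671721/77760000, min=504242717/155520000, spread=444029/6220800
Step 7: max=15421748839/4665600000, min=1124965789/345600000, spread=3755371/74649600
Step 8: max=924618843101/279936000000, min=1825190384077/559872000000, spread=64126139/1492992000

Answer: 2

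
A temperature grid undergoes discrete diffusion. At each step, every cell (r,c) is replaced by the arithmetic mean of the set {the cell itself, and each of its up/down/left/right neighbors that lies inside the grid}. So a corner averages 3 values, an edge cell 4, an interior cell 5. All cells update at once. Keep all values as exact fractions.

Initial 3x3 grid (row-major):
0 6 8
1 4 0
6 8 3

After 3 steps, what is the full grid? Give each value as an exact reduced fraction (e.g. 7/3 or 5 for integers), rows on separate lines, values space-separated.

Answer: 7553/2160 3067/800 8713/2160
54031/14400 23647/6000 59431/14400
367/90 61181/14400 568/135

Derivation:
After step 1:
  7/3 9/2 14/3
  11/4 19/5 15/4
  5 21/4 11/3
After step 2:
  115/36 153/40 155/36
  833/240 401/100 953/240
  13/3 1063/240 38/9
After step 3:
  7553/2160 3067/800 8713/2160
  54031/14400 23647/6000 59431/14400
  367/90 61181/14400 568/135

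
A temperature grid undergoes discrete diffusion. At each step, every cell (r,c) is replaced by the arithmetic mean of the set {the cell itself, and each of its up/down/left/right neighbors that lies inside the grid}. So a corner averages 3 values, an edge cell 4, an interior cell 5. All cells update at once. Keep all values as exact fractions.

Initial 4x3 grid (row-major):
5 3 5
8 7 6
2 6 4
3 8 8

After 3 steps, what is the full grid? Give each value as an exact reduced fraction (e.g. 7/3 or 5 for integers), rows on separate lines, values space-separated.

Answer: 2293/432 6319/1200 1141/216
38069/7200 10939/2000 4943/900
38129/7200 2771/500 21077/3600
5677/1080 27311/4800 12859/2160

Derivation:
After step 1:
  16/3 5 14/3
  11/2 6 11/2
  19/4 27/5 6
  13/3 25/4 20/3
After step 2:
  95/18 21/4 91/18
  259/48 137/25 133/24
  1199/240 142/25 707/120
  46/9 453/80 227/36
After step 3:
  2293/432 6319/1200 1141/216
  38069/7200 10939/2000 4943/900
  38129/7200 2771/500 21077/3600
  5677/1080 27311/4800 12859/2160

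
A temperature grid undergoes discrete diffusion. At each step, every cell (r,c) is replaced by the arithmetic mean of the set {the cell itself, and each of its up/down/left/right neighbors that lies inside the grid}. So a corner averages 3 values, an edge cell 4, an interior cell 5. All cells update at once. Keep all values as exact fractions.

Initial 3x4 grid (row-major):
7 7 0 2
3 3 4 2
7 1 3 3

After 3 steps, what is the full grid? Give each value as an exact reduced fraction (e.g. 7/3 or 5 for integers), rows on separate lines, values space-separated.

After step 1:
  17/3 17/4 13/4 4/3
  5 18/5 12/5 11/4
  11/3 7/2 11/4 8/3
After step 2:
  179/36 503/120 337/120 22/9
  269/60 15/4 59/20 183/80
  73/18 811/240 679/240 49/18
After step 3:
  4913/1080 283/72 2231/720 5429/2160
  3107/720 4501/1200 117/40 2497/960
  8581/2160 1009/288 4277/1440 1411/540

Answer: 4913/1080 283/72 2231/720 5429/2160
3107/720 4501/1200 117/40 2497/960
8581/2160 1009/288 4277/1440 1411/540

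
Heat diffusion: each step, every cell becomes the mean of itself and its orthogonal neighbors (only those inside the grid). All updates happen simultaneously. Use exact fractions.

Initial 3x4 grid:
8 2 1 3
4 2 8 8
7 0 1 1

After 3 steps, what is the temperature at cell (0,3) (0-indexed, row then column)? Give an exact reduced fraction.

Step 1: cell (0,3) = 4
Step 2: cell (0,3) = 25/6
Step 3: cell (0,3) = 191/48
Full grid after step 3:
  2203/540 27667/7200 9089/2400 191/48
  57709/14400 5429/1500 21761/6000 13951/3600
  7897/2160 6073/1800 11971/3600 97/27

Answer: 191/48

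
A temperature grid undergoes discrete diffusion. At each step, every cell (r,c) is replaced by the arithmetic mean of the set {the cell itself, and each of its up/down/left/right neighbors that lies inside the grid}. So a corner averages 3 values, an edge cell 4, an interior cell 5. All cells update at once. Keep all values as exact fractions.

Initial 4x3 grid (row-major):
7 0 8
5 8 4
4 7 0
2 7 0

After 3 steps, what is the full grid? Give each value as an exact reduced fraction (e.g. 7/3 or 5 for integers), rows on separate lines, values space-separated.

After step 1:
  4 23/4 4
  6 24/5 5
  9/2 26/5 11/4
  13/3 4 7/3
After step 2:
  21/4 371/80 59/12
  193/40 107/20 331/80
  601/120 17/4 917/240
  77/18 119/30 109/36
After step 3:
  1177/240 4837/960 1643/360
  613/120 116/25 729/160
  661/144 215/48 1097/288
  4771/1080 1397/360 7787/2160

Answer: 1177/240 4837/960 1643/360
613/120 116/25 729/160
661/144 215/48 1097/288
4771/1080 1397/360 7787/2160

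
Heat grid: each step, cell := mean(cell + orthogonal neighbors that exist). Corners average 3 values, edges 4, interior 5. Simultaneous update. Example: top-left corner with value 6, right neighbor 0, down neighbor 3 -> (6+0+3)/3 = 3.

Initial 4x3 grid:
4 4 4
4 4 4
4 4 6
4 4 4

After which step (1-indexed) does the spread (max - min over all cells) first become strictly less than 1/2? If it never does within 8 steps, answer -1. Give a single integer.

Answer: 3

Derivation:
Step 1: max=14/3, min=4, spread=2/3
Step 2: max=271/60, min=4, spread=31/60
Step 3: max=2371/540, min=4, spread=211/540
  -> spread < 1/2 first at step 3
Step 4: max=232897/54000, min=3647/900, spread=14077/54000
Step 5: max=2084407/486000, min=219683/54000, spread=5363/24300
Step 6: max=62060809/14580000, min=122869/30000, spread=93859/583200
Step 7: max=3709474481/874800000, min=199736467/48600000, spread=4568723/34992000
Step 8: max=221732435629/52488000000, min=6013618889/1458000000, spread=8387449/83980800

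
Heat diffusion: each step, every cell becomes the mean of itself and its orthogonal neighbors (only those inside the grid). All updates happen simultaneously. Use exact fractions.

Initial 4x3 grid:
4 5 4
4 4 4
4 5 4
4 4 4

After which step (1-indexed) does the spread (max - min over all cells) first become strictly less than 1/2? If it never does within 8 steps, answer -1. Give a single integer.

Answer: 1

Derivation:
Step 1: max=22/5, min=4, spread=2/5
  -> spread < 1/2 first at step 1
Step 2: max=1039/240, min=329/80, spread=13/60
Step 3: max=4597/1080, min=1487/360, spread=17/135
Step 4: max=3669223/864000, min=1194881/288000, spread=4229/43200
Step 5: max=32888693/7776000, min=10786771/2592000, spread=26419/388800
Step 6: max=13139352223/3110400000, min=4320760841/1036800000, spread=1770697/31104000
Step 7: max=118048700393/27993600000, min=38951461231/9331200000, spread=11943167/279936000
Step 8: max=47187333278263/11197440000000, min=15591453695921/3732480000000, spread=825944381/22394880000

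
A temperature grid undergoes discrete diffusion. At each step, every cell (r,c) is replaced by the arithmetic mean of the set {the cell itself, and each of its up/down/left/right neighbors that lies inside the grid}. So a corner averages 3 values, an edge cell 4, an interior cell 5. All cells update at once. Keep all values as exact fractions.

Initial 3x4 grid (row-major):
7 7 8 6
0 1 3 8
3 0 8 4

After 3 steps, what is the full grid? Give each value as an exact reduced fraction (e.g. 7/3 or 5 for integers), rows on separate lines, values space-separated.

After step 1:
  14/3 23/4 6 22/3
  11/4 11/5 28/5 21/4
  1 3 15/4 20/3
After step 2:
  79/18 1117/240 1481/240 223/36
  637/240 193/50 114/25 497/80
  9/4 199/80 1141/240 47/9
After step 3:
  4211/1080 34333/7200 38843/7200 836/135
  47351/14400 21859/6000 10223/2000 26627/4800
  887/360 8011/2400 30643/7200 1457/270

Answer: 4211/1080 34333/7200 38843/7200 836/135
47351/14400 21859/6000 10223/2000 26627/4800
887/360 8011/2400 30643/7200 1457/270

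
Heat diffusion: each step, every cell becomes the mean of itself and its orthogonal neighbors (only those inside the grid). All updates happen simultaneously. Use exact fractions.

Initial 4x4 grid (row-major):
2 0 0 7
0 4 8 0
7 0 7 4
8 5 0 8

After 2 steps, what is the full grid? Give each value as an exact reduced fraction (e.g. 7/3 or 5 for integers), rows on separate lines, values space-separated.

After step 1:
  2/3 3/2 15/4 7/3
  13/4 12/5 19/5 19/4
  15/4 23/5 19/5 19/4
  20/3 13/4 5 4
After step 2:
  65/36 499/240 683/240 65/18
  151/60 311/100 37/10 469/120
  137/30 89/25 439/100 173/40
  41/9 1171/240 321/80 55/12

Answer: 65/36 499/240 683/240 65/18
151/60 311/100 37/10 469/120
137/30 89/25 439/100 173/40
41/9 1171/240 321/80 55/12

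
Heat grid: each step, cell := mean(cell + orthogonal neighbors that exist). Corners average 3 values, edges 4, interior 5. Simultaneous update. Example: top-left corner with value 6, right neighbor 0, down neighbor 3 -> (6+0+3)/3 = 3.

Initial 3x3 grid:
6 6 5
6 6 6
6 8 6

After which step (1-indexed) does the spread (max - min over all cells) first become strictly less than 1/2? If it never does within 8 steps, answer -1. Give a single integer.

Step 1: max=20/3, min=17/3, spread=1
Step 2: max=787/120, min=103/18, spread=301/360
Step 3: max=6917/1080, min=85223/14400, spread=21011/43200
  -> spread < 1/2 first at step 3
Step 4: max=2728303/432000, min=386809/64800, spread=448729/1296000
Step 5: max=24388373/3888000, min=23484623/3888000, spread=1205/5184
Step 6: max=1453302931/233280000, min=1415236681/233280000, spread=10151/62208
Step 7: max=86920263557/13996800000, min=85316819807/13996800000, spread=85517/746496
Step 8: max=5199304079779/839808000000, min=5131763673529/839808000000, spread=720431/8957952

Answer: 3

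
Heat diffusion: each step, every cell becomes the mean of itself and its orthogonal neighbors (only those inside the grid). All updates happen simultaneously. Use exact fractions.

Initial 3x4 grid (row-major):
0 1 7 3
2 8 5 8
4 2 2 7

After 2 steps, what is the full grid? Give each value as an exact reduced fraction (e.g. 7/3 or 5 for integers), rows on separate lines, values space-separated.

After step 1:
  1 4 4 6
  7/2 18/5 6 23/4
  8/3 4 4 17/3
After step 2:
  17/6 63/20 5 21/4
  323/120 211/50 467/100 281/48
  61/18 107/30 59/12 185/36

Answer: 17/6 63/20 5 21/4
323/120 211/50 467/100 281/48
61/18 107/30 59/12 185/36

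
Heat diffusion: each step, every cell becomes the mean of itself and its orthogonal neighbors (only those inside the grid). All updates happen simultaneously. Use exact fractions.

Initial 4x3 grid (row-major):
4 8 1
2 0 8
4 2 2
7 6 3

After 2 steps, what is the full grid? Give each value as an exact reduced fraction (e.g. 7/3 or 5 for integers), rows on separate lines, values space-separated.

Answer: 125/36 211/48 35/9
179/48 153/50 97/24
883/240 94/25 389/120
167/36 499/120 143/36

Derivation:
After step 1:
  14/3 13/4 17/3
  5/2 4 11/4
  15/4 14/5 15/4
  17/3 9/2 11/3
After step 2:
  125/36 211/48 35/9
  179/48 153/50 97/24
  883/240 94/25 389/120
  167/36 499/120 143/36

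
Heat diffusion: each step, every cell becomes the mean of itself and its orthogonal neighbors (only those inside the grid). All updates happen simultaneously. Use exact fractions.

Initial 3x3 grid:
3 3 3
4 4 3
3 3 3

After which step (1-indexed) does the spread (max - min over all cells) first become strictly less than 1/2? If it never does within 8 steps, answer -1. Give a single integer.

Answer: 2

Derivation:
Step 1: max=7/2, min=3, spread=1/2
Step 2: max=407/120, min=253/80, spread=11/48
  -> spread < 1/2 first at step 2
Step 3: max=24199/7200, min=383/120, spread=1219/7200
Step 4: max=1436603/432000, min=308759/96000, spread=755/6912
Step 5: max=85865491/25920000, min=55920119/17280000, spread=6353/82944
Step 6: max=5130658127/1555200000, min=3364677293/1036800000, spread=53531/995328
Step 7: max=307176444319/93312000000, min=7497614173/2304000000, spread=450953/11943936
Step 8: max=18396509793443/5598720000000, min=12165406450837/3732480000000, spread=3799043/143327232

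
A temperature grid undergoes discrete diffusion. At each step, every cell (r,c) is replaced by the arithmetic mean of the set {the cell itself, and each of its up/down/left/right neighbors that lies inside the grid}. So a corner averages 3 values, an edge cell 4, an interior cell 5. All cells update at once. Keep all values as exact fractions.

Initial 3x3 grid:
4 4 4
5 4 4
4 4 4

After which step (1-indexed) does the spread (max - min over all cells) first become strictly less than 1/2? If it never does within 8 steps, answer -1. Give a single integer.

Answer: 1

Derivation:
Step 1: max=13/3, min=4, spread=1/3
  -> spread < 1/2 first at step 1
Step 2: max=1027/240, min=4, spread=67/240
Step 3: max=9077/2160, min=807/200, spread=1807/10800
Step 4: max=3613963/864000, min=21961/5400, spread=33401/288000
Step 5: max=32333933/7776000, min=2203391/540000, spread=3025513/38880000
Step 6: max=12906526867/3110400000, min=117955949/28800000, spread=53531/995328
Step 7: max=772528925849/186624000000, min=31895116051/7776000000, spread=450953/11943936
Step 8: max=46298663560603/11197440000000, min=3833488610519/933120000000, spread=3799043/143327232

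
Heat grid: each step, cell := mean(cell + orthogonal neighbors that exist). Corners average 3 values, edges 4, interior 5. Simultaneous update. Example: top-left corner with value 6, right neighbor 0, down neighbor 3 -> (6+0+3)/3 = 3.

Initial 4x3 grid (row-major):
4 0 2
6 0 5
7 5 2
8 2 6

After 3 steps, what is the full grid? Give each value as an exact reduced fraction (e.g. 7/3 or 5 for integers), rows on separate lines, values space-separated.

Answer: 7157/2160 18949/7200 5537/2160
27239/7200 2609/750 20339/7200
35209/7200 7999/2000 27509/7200
2713/540 22871/4800 542/135

Derivation:
After step 1:
  10/3 3/2 7/3
  17/4 16/5 9/4
  13/2 16/5 9/2
  17/3 21/4 10/3
After step 2:
  109/36 311/120 73/36
  1037/240 72/25 737/240
  1177/240 453/100 797/240
  209/36 349/80 157/36
After step 3:
  7157/2160 18949/7200 5537/2160
  27239/7200 2609/750 20339/7200
  35209/7200 7999/2000 27509/7200
  2713/540 22871/4800 542/135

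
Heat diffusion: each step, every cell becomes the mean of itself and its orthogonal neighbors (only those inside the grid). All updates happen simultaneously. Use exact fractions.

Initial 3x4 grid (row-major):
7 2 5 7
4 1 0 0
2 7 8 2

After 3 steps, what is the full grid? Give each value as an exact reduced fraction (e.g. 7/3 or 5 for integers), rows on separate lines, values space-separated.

After step 1:
  13/3 15/4 7/2 4
  7/2 14/5 14/5 9/4
  13/3 9/2 17/4 10/3
After step 2:
  139/36 863/240 281/80 13/4
  449/120 347/100 78/25 743/240
  37/9 953/240 893/240 59/18
After step 3:
  8063/2160 25991/7200 8087/2400 1183/360
  27331/7200 10739/3000 20303/6000 45877/14400
  8513/2160 27491/7200 25361/7200 1817/540

Answer: 8063/2160 25991/7200 8087/2400 1183/360
27331/7200 10739/3000 20303/6000 45877/14400
8513/2160 27491/7200 25361/7200 1817/540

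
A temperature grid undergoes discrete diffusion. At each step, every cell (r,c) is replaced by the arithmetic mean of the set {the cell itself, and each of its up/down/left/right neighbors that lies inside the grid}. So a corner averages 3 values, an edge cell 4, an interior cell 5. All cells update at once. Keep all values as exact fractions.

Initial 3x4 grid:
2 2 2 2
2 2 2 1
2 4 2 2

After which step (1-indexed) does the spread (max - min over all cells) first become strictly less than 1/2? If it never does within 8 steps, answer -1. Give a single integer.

Answer: 4

Derivation:
Step 1: max=8/3, min=5/3, spread=1
Step 2: max=151/60, min=413/240, spread=191/240
Step 3: max=1291/540, min=3883/2160, spread=427/720
Step 4: max=37153/16200, min=244529/129600, spread=1171/2880
  -> spread < 1/2 first at step 4
Step 5: max=1101031/486000, min=14866531/7776000, spread=183331/518400
Step 6: max=64771649/29160000, min=911930009/466560000, spread=331777/1244160
Step 7: max=1922816783/874800000, min=55342596331/27993600000, spread=9166727/41472000
Step 8: max=228244800719/104976000000, min=3359659364129/1679616000000, spread=779353193/4478976000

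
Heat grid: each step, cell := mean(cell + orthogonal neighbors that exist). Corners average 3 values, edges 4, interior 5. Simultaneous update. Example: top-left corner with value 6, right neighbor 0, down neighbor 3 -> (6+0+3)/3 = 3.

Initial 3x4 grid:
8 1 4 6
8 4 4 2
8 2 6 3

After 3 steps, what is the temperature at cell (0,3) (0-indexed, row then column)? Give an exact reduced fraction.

Answer: 187/48

Derivation:
Step 1: cell (0,3) = 4
Step 2: cell (0,3) = 23/6
Step 3: cell (0,3) = 187/48
Full grid after step 3:
  703/135 8467/1800 1601/400 187/48
  19859/3600 27889/6000 12347/3000 54791/14400
  3901/720 11731/2400 29293/7200 841/216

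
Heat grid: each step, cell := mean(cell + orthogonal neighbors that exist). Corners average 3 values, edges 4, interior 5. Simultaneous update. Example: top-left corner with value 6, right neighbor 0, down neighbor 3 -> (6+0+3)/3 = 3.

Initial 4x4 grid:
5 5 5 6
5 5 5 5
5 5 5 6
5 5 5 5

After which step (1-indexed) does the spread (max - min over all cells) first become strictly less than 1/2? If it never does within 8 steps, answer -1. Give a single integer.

Step 1: max=11/2, min=5, spread=1/2
Step 2: max=193/36, min=5, spread=13/36
  -> spread < 1/2 first at step 2
Step 3: max=38057/7200, min=5, spread=2057/7200
Step 4: max=10621/2025, min=5009/1000, spread=19111/81000
Step 5: max=33785669/6480000, min=16954/3375, spread=1233989/6480000
Step 6: max=75752321/14580000, min=10873981/2160000, spread=9411797/58320000
Step 7: max=453017131/87480000, min=1961899/388800, spread=362183/2733750
Step 8: max=67809563093/13122000000, min=49137029863/9720000000, spread=29491455559/262440000000

Answer: 2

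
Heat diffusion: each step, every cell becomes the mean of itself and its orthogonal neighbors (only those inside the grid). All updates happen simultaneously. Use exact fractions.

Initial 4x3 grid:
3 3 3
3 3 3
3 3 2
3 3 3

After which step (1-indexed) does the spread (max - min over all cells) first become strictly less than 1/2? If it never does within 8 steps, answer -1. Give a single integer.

Step 1: max=3, min=8/3, spread=1/3
  -> spread < 1/2 first at step 1
Step 2: max=3, min=329/120, spread=31/120
Step 3: max=3, min=3029/1080, spread=211/1080
Step 4: max=5353/1800, min=307103/108000, spread=14077/108000
Step 5: max=320317/108000, min=2775593/972000, spread=5363/48600
Step 6: max=177131/60000, min=83739191/29160000, spread=93859/1166400
Step 7: max=286263533/97200000, min=5038525519/1749600000, spread=4568723/69984000
Step 8: max=8566381111/2916000000, min=303147564371/104976000000, spread=8387449/167961600

Answer: 1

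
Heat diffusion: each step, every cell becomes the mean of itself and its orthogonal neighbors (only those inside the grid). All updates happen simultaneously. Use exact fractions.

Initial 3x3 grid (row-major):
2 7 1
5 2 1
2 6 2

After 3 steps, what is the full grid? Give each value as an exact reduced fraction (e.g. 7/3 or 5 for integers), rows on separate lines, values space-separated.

Answer: 8047/2160 11321/3600 1097/360
16453/4800 6861/2000 2163/800
7907/2160 5573/1800 1087/360

Derivation:
After step 1:
  14/3 3 3
  11/4 21/5 3/2
  13/3 3 3
After step 2:
  125/36 223/60 5/2
  319/80 289/100 117/40
  121/36 109/30 5/2
After step 3:
  8047/2160 11321/3600 1097/360
  16453/4800 6861/2000 2163/800
  7907/2160 5573/1800 1087/360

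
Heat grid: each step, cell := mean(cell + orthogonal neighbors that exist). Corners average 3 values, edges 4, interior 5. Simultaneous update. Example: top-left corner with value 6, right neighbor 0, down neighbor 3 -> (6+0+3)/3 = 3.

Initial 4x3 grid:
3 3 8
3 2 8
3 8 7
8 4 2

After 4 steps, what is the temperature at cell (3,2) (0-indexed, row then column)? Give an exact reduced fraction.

Step 1: cell (3,2) = 13/3
Step 2: cell (3,2) = 193/36
Step 3: cell (3,2) = 1411/270
Step 4: cell (3,2) = 345191/64800
Full grid after step 4:
  89737/21600 250853/54000 81659/16200
  318269/72000 852671/180000 71027/13500
  337369/72000 114187/22500 17738/3375
  8981/1800 2195749/432000 345191/64800

Answer: 345191/64800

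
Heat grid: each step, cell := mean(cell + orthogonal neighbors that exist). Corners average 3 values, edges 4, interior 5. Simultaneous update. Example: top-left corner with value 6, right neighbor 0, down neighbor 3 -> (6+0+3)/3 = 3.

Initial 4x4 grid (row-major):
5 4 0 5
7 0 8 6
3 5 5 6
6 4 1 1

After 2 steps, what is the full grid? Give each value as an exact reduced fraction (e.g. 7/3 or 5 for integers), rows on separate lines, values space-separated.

Answer: 34/9 499/120 419/120 85/18
287/60 18/5 241/50 1093/240
251/60 449/100 389/100 221/48
163/36 869/240 173/48 119/36

Derivation:
After step 1:
  16/3 9/4 17/4 11/3
  15/4 24/5 19/5 25/4
  21/4 17/5 5 9/2
  13/3 4 11/4 8/3
After step 2:
  34/9 499/120 419/120 85/18
  287/60 18/5 241/50 1093/240
  251/60 449/100 389/100 221/48
  163/36 869/240 173/48 119/36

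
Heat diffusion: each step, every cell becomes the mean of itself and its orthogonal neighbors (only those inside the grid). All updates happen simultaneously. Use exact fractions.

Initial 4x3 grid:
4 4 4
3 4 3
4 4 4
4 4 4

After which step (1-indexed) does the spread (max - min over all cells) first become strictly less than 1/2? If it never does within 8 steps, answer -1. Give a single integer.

Answer: 1

Derivation:
Step 1: max=4, min=18/5, spread=2/5
  -> spread < 1/2 first at step 1
Step 2: max=4, min=443/120, spread=37/120
Step 3: max=283/72, min=4043/1080, spread=101/540
Step 4: max=17609/4500, min=101449/27000, spread=841/5400
Step 5: max=629701/162000, min=229121/60750, spread=11227/97200
Step 6: max=31410457/8100000, min=367265659/97200000, spread=386393/3888000
Step 7: max=1878558563/486000000, min=3314300519/874800000, spread=41940559/546750000
Step 8: max=112555718917/29160000000, min=1327303923379/349920000000, spread=186917629/2799360000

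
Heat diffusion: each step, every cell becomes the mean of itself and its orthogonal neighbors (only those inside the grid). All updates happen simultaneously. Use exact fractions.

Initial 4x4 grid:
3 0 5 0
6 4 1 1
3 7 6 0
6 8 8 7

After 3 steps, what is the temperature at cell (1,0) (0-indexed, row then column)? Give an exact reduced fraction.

Step 1: cell (1,0) = 4
Step 2: cell (1,0) = 161/40
Step 3: cell (1,0) = 1647/400
Full grid after step 3:
  152/45 3751/1200 2779/1200 739/360
  1647/400 1867/500 3251/1000 1457/600
  18563/3600 1924/375 4421/1000 789/200
  3199/540 21443/3600 6749/1200 583/120

Answer: 1647/400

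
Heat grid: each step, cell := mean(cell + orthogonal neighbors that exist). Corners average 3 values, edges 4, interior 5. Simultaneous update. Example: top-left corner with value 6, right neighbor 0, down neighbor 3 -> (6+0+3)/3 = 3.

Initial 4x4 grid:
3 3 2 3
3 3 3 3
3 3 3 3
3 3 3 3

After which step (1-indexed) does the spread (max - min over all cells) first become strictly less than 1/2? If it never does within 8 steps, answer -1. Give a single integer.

Step 1: max=3, min=8/3, spread=1/3
  -> spread < 1/2 first at step 1
Step 2: max=3, min=329/120, spread=31/120
Step 3: max=3, min=3029/1080, spread=211/1080
Step 4: max=3, min=307157/108000, spread=16843/108000
Step 5: max=26921/9000, min=2777357/972000, spread=130111/972000
Step 6: max=1612841/540000, min=83837633/29160000, spread=3255781/29160000
Step 7: max=1608893/540000, min=2524046309/874800000, spread=82360351/874800000
Step 8: max=289093559/97200000, min=75980683109/26244000000, spread=2074577821/26244000000

Answer: 1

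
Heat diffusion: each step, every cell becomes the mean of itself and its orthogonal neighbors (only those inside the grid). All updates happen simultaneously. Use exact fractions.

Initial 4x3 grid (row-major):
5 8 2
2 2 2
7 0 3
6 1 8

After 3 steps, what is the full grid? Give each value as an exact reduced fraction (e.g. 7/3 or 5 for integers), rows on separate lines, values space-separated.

Answer: 739/180 18131/4800 847/240
9143/2400 3477/1000 639/200
26869/7200 5083/1500 3899/1200
4163/1080 52943/14400 2507/720

Derivation:
After step 1:
  5 17/4 4
  4 14/5 9/4
  15/4 13/5 13/4
  14/3 15/4 4
After step 2:
  53/12 321/80 7/2
  311/80 159/50 123/40
  901/240 323/100 121/40
  73/18 901/240 11/3
After step 3:
  739/180 18131/4800 847/240
  9143/2400 3477/1000 639/200
  26869/7200 5083/1500 3899/1200
  4163/1080 52943/14400 2507/720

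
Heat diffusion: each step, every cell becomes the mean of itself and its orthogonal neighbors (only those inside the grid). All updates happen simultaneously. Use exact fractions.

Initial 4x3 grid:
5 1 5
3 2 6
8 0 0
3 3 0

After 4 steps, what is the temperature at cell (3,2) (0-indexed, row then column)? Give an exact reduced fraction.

Step 1: cell (3,2) = 1
Step 2: cell (3,2) = 4/3
Step 3: cell (3,2) = 469/240
Step 4: cell (3,2) = 1153/540
Full grid after step 4:
  29417/8640 184849/57600 9029/2880
  2597/800 4951/1600 13357/4800
  67981/21600 4807/1800 11693/4800
  37397/12960 220489/86400 1153/540

Answer: 1153/540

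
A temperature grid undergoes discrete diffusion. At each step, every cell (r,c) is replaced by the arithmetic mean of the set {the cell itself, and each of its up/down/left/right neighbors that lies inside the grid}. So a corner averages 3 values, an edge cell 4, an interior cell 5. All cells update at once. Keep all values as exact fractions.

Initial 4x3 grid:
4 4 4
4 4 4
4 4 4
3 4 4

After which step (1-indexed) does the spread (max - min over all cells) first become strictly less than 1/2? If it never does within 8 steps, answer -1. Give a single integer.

Answer: 1

Derivation:
Step 1: max=4, min=11/3, spread=1/3
  -> spread < 1/2 first at step 1
Step 2: max=4, min=67/18, spread=5/18
Step 3: max=4, min=823/216, spread=41/216
Step 4: max=4, min=99463/25920, spread=4217/25920
Step 5: max=28721/7200, min=6011651/1555200, spread=38417/311040
Step 6: max=573403/144000, min=362047789/93312000, spread=1903471/18662400
Step 7: max=17164241/4320000, min=21793890911/5598720000, spread=18038617/223948800
Step 8: max=1542273241/388800000, min=1310424617149/335923200000, spread=883978523/13436928000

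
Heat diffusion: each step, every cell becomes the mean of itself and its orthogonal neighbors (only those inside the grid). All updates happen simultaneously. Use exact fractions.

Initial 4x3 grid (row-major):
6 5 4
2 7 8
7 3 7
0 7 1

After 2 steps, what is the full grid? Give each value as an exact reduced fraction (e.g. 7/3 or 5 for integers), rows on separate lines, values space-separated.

Answer: 46/9 41/8 53/9
107/24 287/50 263/48
581/120 217/50 449/80
125/36 1117/240 25/6

Derivation:
After step 1:
  13/3 11/2 17/3
  11/2 5 13/2
  3 31/5 19/4
  14/3 11/4 5
After step 2:
  46/9 41/8 53/9
  107/24 287/50 263/48
  581/120 217/50 449/80
  125/36 1117/240 25/6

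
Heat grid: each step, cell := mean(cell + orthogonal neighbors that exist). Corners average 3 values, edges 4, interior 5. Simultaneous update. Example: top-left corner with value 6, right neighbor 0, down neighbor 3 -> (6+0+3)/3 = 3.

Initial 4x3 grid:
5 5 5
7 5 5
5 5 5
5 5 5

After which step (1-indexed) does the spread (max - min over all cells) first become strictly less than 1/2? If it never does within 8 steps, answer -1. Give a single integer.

Answer: 3

Derivation:
Step 1: max=17/3, min=5, spread=2/3
Step 2: max=331/60, min=5, spread=31/60
Step 3: max=2911/540, min=5, spread=211/540
  -> spread < 1/2 first at step 3
Step 4: max=286897/54000, min=4547/900, spread=14077/54000
Step 5: max=2570407/486000, min=273683/54000, spread=5363/24300
Step 6: max=76640809/14580000, min=152869/30000, spread=93859/583200
Step 7: max=4584274481/874800000, min=248336467/48600000, spread=4568723/34992000
Step 8: max=274220435629/52488000000, min=7471618889/1458000000, spread=8387449/83980800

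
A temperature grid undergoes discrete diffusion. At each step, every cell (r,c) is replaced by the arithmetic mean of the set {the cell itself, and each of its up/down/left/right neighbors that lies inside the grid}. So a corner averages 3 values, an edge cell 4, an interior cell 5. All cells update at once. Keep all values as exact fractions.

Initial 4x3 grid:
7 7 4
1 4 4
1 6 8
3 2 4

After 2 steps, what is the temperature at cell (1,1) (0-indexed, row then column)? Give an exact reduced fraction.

Answer: 447/100

Derivation:
Step 1: cell (1,1) = 22/5
Step 2: cell (1,1) = 447/100
Full grid after step 2:
  55/12 199/40 31/6
  77/20 447/100 199/40
  61/20 103/25 581/120
  17/6 877/240 167/36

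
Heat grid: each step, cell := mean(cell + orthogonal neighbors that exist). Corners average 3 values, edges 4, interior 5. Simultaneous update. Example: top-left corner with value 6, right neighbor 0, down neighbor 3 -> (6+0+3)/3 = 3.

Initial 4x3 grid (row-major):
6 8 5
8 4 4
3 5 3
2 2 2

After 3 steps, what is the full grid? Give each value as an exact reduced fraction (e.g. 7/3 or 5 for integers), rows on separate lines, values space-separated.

Answer: 6469/1080 8891/1600 11533/2160
36977/7200 2543/500 8113/1800
30197/7200 2807/750 13411/3600
3517/1080 45899/14400 6389/2160

Derivation:
After step 1:
  22/3 23/4 17/3
  21/4 29/5 4
  9/2 17/5 7/2
  7/3 11/4 7/3
After step 2:
  55/9 491/80 185/36
  1373/240 121/25 569/120
  929/240 399/100 397/120
  115/36 649/240 103/36
After step 3:
  6469/1080 8891/1600 11533/2160
  36977/7200 2543/500 8113/1800
  30197/7200 2807/750 13411/3600
  3517/1080 45899/14400 6389/2160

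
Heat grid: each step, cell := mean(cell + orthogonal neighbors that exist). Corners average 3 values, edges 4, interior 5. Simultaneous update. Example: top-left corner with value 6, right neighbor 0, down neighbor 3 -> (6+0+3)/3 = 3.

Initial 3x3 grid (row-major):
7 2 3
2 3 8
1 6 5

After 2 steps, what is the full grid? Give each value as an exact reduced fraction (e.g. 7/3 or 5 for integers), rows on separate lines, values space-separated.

After step 1:
  11/3 15/4 13/3
  13/4 21/5 19/4
  3 15/4 19/3
After step 2:
  32/9 319/80 77/18
  847/240 197/50 1177/240
  10/3 1037/240 89/18

Answer: 32/9 319/80 77/18
847/240 197/50 1177/240
10/3 1037/240 89/18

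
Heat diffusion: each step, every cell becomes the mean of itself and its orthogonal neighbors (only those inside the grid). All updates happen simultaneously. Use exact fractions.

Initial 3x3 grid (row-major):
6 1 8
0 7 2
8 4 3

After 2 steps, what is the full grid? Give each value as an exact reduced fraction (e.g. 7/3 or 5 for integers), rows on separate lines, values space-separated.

After step 1:
  7/3 11/2 11/3
  21/4 14/5 5
  4 11/2 3
After step 2:
  157/36 143/40 85/18
  863/240 481/100 217/60
  59/12 153/40 9/2

Answer: 157/36 143/40 85/18
863/240 481/100 217/60
59/12 153/40 9/2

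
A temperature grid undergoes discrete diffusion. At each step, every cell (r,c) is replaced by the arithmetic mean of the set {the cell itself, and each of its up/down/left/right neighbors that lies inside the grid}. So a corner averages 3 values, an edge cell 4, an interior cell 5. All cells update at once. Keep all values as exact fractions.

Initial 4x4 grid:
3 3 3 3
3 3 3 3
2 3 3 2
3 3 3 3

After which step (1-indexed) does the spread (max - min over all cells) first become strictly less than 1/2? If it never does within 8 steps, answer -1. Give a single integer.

Step 1: max=3, min=8/3, spread=1/3
  -> spread < 1/2 first at step 1
Step 2: max=3, min=329/120, spread=31/120
Step 3: max=887/300, min=3029/1080, spread=821/5400
Step 4: max=26453/9000, min=91583/32400, spread=18239/162000
Step 5: max=789311/270000, min=550921/194400, spread=434573/4860000
Step 6: max=4720117/1620000, min=82870331/29160000, spread=83671/1166400
Step 7: max=706197827/243000000, min=2490852149/874800000, spread=257300141/4374000000
Step 8: max=21145474433/7290000000, min=12471255781/4374000000, spread=540072197/10935000000

Answer: 1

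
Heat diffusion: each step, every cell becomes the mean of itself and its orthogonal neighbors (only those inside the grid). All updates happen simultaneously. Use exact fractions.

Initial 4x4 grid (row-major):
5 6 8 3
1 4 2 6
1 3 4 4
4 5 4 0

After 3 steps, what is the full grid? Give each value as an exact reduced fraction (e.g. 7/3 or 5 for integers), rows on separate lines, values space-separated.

Answer: 1397/360 334/75 4133/900 10363/2160
1413/400 3737/1000 25561/6000 29629/7200
2237/720 4159/1200 2107/600 26221/7200
6929/2160 4777/1440 24541/7200 3527/1080

Derivation:
After step 1:
  4 23/4 19/4 17/3
  11/4 16/5 24/5 15/4
  9/4 17/5 17/5 7/2
  10/3 4 13/4 8/3
After step 2:
  25/6 177/40 629/120 85/18
  61/20 199/50 199/50 1063/240
  44/15 13/4 367/100 799/240
  115/36 839/240 799/240 113/36
After step 3:
  1397/360 334/75 4133/900 10363/2160
  1413/400 3737/1000 25561/6000 29629/7200
  2237/720 4159/1200 2107/600 26221/7200
  6929/2160 4777/1440 24541/7200 3527/1080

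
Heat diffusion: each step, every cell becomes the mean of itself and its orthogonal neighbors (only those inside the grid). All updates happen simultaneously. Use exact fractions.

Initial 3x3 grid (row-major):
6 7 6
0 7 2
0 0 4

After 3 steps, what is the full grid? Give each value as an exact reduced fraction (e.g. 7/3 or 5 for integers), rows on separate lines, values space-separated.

Answer: 8747/2160 34127/7200 371/80
48529/14400 20723/6000 19693/4800
401/180 13493/4800 1067/360

Derivation:
After step 1:
  13/3 13/2 5
  13/4 16/5 19/4
  0 11/4 2
After step 2:
  169/36 571/120 65/12
  647/240 409/100 299/80
  2 159/80 19/6
After step 3:
  8747/2160 34127/7200 371/80
  48529/14400 20723/6000 19693/4800
  401/180 13493/4800 1067/360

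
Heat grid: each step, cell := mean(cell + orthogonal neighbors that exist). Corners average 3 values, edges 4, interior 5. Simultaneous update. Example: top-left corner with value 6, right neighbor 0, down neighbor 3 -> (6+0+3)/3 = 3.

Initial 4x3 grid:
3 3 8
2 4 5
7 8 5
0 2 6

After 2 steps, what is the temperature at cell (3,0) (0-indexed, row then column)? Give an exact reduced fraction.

Answer: 15/4

Derivation:
Step 1: cell (3,0) = 3
Step 2: cell (3,0) = 15/4
Full grid after step 2:
  67/18 169/40 46/9
  919/240 118/25 637/120
  329/80 477/100 631/120
  15/4 62/15 43/9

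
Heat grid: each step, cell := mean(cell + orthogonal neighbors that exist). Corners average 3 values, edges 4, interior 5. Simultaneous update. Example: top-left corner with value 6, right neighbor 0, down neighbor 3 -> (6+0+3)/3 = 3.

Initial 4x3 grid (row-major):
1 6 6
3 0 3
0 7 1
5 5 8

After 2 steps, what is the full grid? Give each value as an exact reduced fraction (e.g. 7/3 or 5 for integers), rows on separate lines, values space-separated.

Answer: 91/36 923/240 43/12
713/240 263/100 321/80
641/240 423/100 871/240
40/9 337/80 47/9

Derivation:
After step 1:
  10/3 13/4 5
  1 19/5 5/2
  15/4 13/5 19/4
  10/3 25/4 14/3
After step 2:
  91/36 923/240 43/12
  713/240 263/100 321/80
  641/240 423/100 871/240
  40/9 337/80 47/9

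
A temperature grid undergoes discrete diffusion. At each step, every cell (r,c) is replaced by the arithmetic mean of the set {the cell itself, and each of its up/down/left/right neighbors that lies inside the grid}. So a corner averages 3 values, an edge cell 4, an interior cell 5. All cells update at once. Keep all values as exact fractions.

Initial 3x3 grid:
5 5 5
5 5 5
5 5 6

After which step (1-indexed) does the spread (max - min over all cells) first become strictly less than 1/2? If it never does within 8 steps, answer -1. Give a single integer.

Step 1: max=16/3, min=5, spread=1/3
  -> spread < 1/2 first at step 1
Step 2: max=95/18, min=5, spread=5/18
Step 3: max=1121/216, min=5, spread=41/216
Step 4: max=66931/12960, min=1811/360, spread=347/2592
Step 5: max=3994937/777600, min=18157/3600, spread=2921/31104
Step 6: max=239108539/46656000, min=2185483/432000, spread=24611/373248
Step 7: max=14315522033/2799360000, min=49256741/9720000, spread=207329/4478976
Step 8: max=857837952451/167961600000, min=2630801599/518400000, spread=1746635/53747712

Answer: 1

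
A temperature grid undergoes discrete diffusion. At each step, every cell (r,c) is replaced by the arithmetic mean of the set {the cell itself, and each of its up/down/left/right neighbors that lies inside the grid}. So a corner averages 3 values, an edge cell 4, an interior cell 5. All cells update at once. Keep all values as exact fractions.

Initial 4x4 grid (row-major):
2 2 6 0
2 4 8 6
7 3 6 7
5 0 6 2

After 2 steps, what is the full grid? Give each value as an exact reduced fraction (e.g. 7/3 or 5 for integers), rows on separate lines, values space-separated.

After step 1:
  2 7/2 4 4
  15/4 19/5 6 21/4
  17/4 4 6 21/4
  4 7/2 7/2 5
After step 2:
  37/12 133/40 35/8 53/12
  69/20 421/100 501/100 41/8
  4 431/100 99/20 43/8
  47/12 15/4 9/2 55/12

Answer: 37/12 133/40 35/8 53/12
69/20 421/100 501/100 41/8
4 431/100 99/20 43/8
47/12 15/4 9/2 55/12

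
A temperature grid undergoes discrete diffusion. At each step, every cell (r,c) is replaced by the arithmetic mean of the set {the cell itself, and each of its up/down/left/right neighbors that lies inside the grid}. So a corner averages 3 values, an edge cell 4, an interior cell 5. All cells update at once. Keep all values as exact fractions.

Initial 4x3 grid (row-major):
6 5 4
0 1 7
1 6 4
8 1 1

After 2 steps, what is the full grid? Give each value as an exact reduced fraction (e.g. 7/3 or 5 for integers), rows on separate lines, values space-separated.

After step 1:
  11/3 4 16/3
  2 19/5 4
  15/4 13/5 9/2
  10/3 4 2
After step 2:
  29/9 21/5 40/9
  793/240 82/25 529/120
  701/240 373/100 131/40
  133/36 179/60 7/2

Answer: 29/9 21/5 40/9
793/240 82/25 529/120
701/240 373/100 131/40
133/36 179/60 7/2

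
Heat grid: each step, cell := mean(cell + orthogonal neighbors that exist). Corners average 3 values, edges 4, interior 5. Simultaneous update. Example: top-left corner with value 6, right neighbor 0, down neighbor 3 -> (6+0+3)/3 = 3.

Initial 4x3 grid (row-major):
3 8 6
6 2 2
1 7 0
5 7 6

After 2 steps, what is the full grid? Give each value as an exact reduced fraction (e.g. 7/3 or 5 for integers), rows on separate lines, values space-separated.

Answer: 161/36 83/16 151/36
221/48 373/100 199/48
929/240 463/100 839/240
46/9 1099/240 43/9

Derivation:
After step 1:
  17/3 19/4 16/3
  3 5 5/2
  19/4 17/5 15/4
  13/3 25/4 13/3
After step 2:
  161/36 83/16 151/36
  221/48 373/100 199/48
  929/240 463/100 839/240
  46/9 1099/240 43/9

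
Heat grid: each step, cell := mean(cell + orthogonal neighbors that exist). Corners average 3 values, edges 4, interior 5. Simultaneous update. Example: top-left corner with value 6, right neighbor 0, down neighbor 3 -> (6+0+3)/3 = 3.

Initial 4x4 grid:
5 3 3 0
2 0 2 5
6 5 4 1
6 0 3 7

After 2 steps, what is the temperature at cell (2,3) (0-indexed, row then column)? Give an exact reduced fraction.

Answer: 155/48

Derivation:
Step 1: cell (2,3) = 17/4
Step 2: cell (2,3) = 155/48
Full grid after step 2:
  28/9 629/240 613/240 20/9
  103/30 71/25 61/25 703/240
  15/4 333/100 331/100 155/48
  49/12 7/2 41/12 137/36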